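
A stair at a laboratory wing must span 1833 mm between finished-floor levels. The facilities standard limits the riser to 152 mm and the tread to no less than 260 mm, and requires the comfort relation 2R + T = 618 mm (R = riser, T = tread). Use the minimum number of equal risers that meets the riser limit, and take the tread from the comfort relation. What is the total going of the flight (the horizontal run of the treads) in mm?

4032 mm

1833 / 152 = 12.059 → round up to 13 risers.
Riser R = 1833 / 13 = 141 mm, within the 152 mm limit.
From 2R + T = 618: T = 618 − 282 = 336 mm.
Going = (13 − 1) × 336 = 4032 mm.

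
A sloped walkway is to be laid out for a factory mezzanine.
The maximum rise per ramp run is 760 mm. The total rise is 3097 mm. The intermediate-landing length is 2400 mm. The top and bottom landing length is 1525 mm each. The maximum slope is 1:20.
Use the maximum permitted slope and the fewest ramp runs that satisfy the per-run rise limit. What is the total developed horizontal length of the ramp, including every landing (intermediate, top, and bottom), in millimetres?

⌈3097/760⌉ = 5 ramp runs. That means 4 intermediate landings.
Ramp run (horizontal) at 1:20: 3097 × 20 = 61940 mm.
Intermediate landings: 4 × 2400 = 9600 mm.
Top and bottom landings: 2 × 1525 = 3050 mm.
Total = 61940 + 9600 + 3050 = 74590 mm.

74590 mm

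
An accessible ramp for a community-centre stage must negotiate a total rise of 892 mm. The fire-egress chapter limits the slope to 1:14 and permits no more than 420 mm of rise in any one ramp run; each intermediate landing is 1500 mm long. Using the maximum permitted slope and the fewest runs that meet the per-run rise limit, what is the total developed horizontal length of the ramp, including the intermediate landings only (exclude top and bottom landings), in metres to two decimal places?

At most 420 each: 892/420 = 2.12, giving 3 ramp runs. That means 2 intermediate landings.
Horizontal run for 892 mm of rise at 1:14 is 892 × 14 = 12488 mm.
2 intermediate landings contribute 2 × 1500 = 3000 mm.
Total developed length = 12488 + 3000 = 15488 mm.
= 15.49 m.

15.49 m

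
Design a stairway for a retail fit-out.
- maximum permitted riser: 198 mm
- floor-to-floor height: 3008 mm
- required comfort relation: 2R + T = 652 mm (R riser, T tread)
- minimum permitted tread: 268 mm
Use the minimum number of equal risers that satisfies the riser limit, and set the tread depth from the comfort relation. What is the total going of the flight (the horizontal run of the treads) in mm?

4140 mm

3008 / 198 = 15.192 → round up to 16 risers.
Riser R = 3008 / 16 = 188 mm, within the 198 mm limit.
T = 652 − 2·188 = 276 mm, which satisfies the 268 mm minimum.
Going = (16 − 1) × 276 = 4140 mm.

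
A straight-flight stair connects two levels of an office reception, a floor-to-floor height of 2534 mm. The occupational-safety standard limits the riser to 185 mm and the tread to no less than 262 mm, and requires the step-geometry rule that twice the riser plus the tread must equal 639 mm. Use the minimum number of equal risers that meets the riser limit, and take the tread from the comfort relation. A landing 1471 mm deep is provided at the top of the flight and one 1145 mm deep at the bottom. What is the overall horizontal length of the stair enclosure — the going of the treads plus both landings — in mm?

6217 mm

At most 185 each: 2534/185 = 13.70, giving 14 risers.
R = 2534 ÷ 14 = 181 mm.
From 2R + T = 639: T = 639 − 362 = 277 mm.
Treads = 14 − 1 = 13; going = 13 × 277 = 3601 mm.
Add landings: 3601 + 1471 + 1145 = 6217 mm.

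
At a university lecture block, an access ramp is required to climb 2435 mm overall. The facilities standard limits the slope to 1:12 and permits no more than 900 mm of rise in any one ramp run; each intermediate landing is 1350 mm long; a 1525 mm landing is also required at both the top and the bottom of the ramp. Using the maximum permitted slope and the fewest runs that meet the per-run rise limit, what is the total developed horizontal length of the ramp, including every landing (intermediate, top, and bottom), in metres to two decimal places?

34.97 m

At most 900 each: 2435/900 = 2.71, giving 3 ramp runs. That means 2 intermediate landings.
Horizontal run for 2435 mm of rise at 1:12 is 2435 × 12 = 29220 mm.
Intermediate landings: 2 × 1350 = 2700 mm.
Top and bottom landings: 2 × 1525 = 3050 mm.
Total = 29220 + 2700 + 3050 = 34970 mm.
= 34.97 m.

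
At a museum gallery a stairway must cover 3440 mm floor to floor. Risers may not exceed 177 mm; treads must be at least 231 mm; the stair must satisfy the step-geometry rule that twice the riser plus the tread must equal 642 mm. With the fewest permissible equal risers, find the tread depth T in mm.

298 mm

3440 / 177 = 19.44, so 20 risers are needed.
Each riser is 3440/20 = 172 mm (≤ 177 mm).
T = 642 − 2·172 = 298 mm, which satisfies the 231 mm minimum.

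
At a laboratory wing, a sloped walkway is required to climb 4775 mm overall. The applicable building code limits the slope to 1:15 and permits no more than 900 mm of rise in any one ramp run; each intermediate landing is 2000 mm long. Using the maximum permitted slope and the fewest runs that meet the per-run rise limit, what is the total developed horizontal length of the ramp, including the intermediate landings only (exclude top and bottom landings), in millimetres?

At most 900 each: 4775/900 = 5.31, giving 6 ramp runs. That means 5 intermediate landings.
Horizontal run for 4775 mm of rise at 1:15 is 4775 × 15 = 71625 mm.
5 intermediate landings contribute 5 × 2000 = 10000 mm.
Developed length = 71625 + 10000 = 81625 mm.

81625 mm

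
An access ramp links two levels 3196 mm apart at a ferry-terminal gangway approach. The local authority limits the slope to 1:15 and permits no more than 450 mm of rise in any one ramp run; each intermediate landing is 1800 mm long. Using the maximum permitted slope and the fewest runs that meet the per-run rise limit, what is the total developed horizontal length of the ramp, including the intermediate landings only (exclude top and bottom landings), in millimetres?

60540 mm

At most 450 each: 3196/450 = 7.10, giving 8 ramp runs. That means 7 intermediate landings.
Horizontal run for 3196 mm of rise at 1:15 is 3196 × 15 = 47940 mm.
Intermediate landings: 7 × 1800 = 12600 mm.
Developed length = 47940 + 12600 = 60540 mm.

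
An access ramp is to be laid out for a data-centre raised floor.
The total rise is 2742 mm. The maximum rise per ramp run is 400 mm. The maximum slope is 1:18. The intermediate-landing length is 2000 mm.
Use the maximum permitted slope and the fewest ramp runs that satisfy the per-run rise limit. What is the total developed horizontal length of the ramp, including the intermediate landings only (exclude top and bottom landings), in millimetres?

61356 mm

At most 400 each: 2742/400 = 6.86, giving 7 ramp runs. That means 6 intermediate landings.
Ramp run (horizontal) at 1:18: 2742 × 18 = 49356 mm.
6 intermediate landings contribute 6 × 2000 = 12000 mm.
Total developed length = 49356 + 12000 = 61356 mm.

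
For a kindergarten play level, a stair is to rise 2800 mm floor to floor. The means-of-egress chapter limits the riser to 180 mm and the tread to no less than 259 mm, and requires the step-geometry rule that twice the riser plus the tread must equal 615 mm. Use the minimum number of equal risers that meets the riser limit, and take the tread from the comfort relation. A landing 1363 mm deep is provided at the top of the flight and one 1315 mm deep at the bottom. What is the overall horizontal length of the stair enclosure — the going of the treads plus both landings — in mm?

6653 mm

⌈2800/180⌉ = 16 risers.
Riser R = 2800 / 16 = 175 mm, within the 180 mm limit.
T = 615 − 2·175 = 265 mm, which satisfies the 259 mm minimum.
Treads = 16 − 1 = 15; going = 15 × 265 = 3975 mm.
Enclosure = 3975 + 1363 + 1315 = 6653 mm.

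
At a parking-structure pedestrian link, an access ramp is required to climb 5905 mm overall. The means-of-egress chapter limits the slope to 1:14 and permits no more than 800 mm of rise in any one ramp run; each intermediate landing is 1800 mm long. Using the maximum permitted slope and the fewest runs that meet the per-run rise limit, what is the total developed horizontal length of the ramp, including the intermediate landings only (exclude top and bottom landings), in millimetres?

⌈5905/800⌉ = 8 ramp runs. That means 7 intermediate landings.
Horizontal run for 5905 mm of rise at 1:14 is 5905 × 14 = 82670 mm.
7 intermediate landings contribute 7 × 1800 = 12600 mm.
Developed length = 82670 + 12600 = 95270 mm.

95270 mm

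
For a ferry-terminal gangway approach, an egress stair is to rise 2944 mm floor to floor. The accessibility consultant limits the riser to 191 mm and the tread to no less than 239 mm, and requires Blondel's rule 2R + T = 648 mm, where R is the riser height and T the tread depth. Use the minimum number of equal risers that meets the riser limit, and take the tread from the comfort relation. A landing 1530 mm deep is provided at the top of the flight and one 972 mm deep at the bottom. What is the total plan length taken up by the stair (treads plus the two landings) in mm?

6702 mm

At most 191 each: 2944/191 = 15.41, giving 16 risers.
Each riser is 2944/16 = 184 mm (≤ 191 mm).
T = 648 − 2·184 = 280 mm, which satisfies the 239 mm minimum.
Treads = 16 − 1 = 15; going = 15 × 280 = 4200 mm.
Enclosure = 4200 + 1530 + 972 = 6702 mm.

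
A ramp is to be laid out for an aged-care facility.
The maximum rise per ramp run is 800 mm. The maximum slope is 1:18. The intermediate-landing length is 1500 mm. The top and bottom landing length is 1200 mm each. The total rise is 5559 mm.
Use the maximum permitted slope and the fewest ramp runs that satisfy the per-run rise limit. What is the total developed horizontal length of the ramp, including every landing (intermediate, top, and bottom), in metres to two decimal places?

At most 800 each: 5559/800 = 6.95, giving 7 ramp runs. That means 6 intermediate landings.
Ramp run (horizontal) at 1:18: 5559 × 18 = 100062 mm.
Intermediate landings: 6 × 1500 = 9000 mm.
Top and bottom landings: 2 × 1200 = 2400 mm.
Total = 100062 + 9000 + 2400 = 111462 mm.
= 111.46 m.

111.46 m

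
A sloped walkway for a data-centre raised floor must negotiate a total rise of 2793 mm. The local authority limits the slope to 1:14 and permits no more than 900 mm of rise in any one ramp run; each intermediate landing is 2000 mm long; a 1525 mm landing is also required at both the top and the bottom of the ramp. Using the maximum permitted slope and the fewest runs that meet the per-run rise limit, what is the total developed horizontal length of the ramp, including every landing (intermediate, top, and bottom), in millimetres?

⌈2793/900⌉ = 4 ramp runs. That means 3 intermediate landings.
Ramp run (horizontal) at 1:14: 2793 × 14 = 39102 mm.
Intermediate landings: 3 × 2000 = 6000 mm.
Top and bottom landings: 2 × 1525 = 3050 mm.
Total = 39102 + 6000 + 3050 = 48152 mm.

48152 mm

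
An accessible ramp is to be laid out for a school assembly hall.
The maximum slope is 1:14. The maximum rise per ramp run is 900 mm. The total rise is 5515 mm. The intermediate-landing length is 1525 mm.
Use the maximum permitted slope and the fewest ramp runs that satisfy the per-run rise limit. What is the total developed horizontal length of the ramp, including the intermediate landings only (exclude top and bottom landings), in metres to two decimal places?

5515 / 900 = 6.13, so 7 ramp runs are needed. That means 6 intermediate landings.
Horizontal run for 5515 mm of rise at 1:14 is 5515 × 14 = 77210 mm.
Intermediate landings: 6 × 1525 = 9150 mm.
Total developed length = 77210 + 9150 = 86360 mm.
= 86.36 m.

86.36 m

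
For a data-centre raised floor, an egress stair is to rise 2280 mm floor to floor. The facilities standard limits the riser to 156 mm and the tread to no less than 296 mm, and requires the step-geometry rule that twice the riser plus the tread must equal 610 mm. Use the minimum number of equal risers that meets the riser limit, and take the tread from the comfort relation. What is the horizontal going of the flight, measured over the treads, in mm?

⌈2280/156⌉ = 15 risers.
R = 2280 ÷ 15 = 152 mm.
From 2R + T = 610: T = 610 − 304 = 306 mm.
15 risers give 14 treads; going = 14 × 306 = 4284 mm.

4284 mm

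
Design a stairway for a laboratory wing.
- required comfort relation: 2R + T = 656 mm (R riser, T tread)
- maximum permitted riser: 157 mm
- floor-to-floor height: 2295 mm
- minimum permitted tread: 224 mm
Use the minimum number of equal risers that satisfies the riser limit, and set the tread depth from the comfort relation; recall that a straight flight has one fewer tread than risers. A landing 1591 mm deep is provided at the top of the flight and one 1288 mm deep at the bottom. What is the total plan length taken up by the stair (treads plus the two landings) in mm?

⌈2295/157⌉ = 15 risers.
R = 2295 ÷ 15 = 153 mm.
Tread T = 656 − 2 × 153 = 350 mm (≥ 224 mm).
Going = (15 − 1) × 350 = 4900 mm.
Add landings: 4900 + 1591 + 1288 = 7779 mm.

7779 mm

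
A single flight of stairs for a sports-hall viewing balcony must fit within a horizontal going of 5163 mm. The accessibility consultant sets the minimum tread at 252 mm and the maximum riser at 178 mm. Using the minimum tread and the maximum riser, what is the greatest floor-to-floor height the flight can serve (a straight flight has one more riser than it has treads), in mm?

3738 mm

5163 / 252 = 20.49, so 20 treads fit.
Risers = treads + 1 = 21.
Maximum height = 21 × 178 = 3738 mm.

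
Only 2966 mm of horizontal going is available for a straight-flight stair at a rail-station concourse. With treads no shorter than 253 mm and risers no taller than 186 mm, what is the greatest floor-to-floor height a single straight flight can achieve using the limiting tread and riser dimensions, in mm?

2232 mm

Treads that fit: ⌊2966 / 253⌋ = 11.
Risers = treads + 1 = 12.
Maximum height = 12 × 186 = 2232 mm.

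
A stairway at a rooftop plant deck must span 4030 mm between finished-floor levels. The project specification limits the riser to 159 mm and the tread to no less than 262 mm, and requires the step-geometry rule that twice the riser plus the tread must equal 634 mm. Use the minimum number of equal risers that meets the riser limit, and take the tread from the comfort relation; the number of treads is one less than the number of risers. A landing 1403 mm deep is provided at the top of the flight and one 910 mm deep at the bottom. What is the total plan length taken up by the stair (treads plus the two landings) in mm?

10413 mm

4030 / 159 = 25.346 → round up to 26 risers.
R = 4030 ÷ 26 = 155 mm.
From 2R + T = 634: T = 634 − 310 = 324 mm.
26 risers give 25 treads; going = 25 × 324 = 8100 mm.
Enclosure = 8100 + 1403 + 910 = 10413 mm.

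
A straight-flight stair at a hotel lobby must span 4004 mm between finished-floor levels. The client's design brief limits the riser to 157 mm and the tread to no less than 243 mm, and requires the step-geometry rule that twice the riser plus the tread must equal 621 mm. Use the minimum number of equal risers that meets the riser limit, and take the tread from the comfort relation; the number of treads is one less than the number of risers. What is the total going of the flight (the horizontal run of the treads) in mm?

4004 / 157 = 25.50, so 26 risers are needed.
Each riser is 4004/26 = 154 mm (≤ 157 mm).
Tread T = 621 − 2 × 154 = 313 mm (≥ 243 mm).
Treads = 26 − 1 = 25; going = 25 × 313 = 7825 mm.

7825 mm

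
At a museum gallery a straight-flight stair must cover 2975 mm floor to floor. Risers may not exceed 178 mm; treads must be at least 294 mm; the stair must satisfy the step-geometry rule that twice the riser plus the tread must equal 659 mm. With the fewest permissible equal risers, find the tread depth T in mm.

309 mm

At most 178 each: 2975/178 = 16.71, giving 17 risers.
Each riser is 2975/17 = 175 mm (≤ 178 mm).
T = 659 − 2·175 = 309 mm, which satisfies the 294 mm minimum.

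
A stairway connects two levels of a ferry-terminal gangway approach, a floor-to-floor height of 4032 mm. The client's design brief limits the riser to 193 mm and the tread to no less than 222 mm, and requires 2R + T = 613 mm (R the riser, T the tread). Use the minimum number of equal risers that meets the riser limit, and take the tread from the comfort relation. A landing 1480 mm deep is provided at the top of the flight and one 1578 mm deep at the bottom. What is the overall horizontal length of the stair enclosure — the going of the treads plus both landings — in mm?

4032 / 193 = 20.891 → round up to 21 risers.
Each riser is 4032/21 = 192 mm (≤ 193 mm).
Tread T = 613 − 2 × 192 = 229 mm (≥ 222 mm).
Going = (21 − 1) × 229 = 4580 mm.
Enclosure = 4580 + 1480 + 1578 = 7638 mm.

7638 mm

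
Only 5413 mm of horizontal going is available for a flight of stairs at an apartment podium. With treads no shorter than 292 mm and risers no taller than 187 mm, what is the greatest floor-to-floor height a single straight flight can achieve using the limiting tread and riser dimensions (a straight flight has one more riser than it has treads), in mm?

3553 mm

Treads that fit: ⌊5413 / 292⌋ = 18.
Risers = treads + 1 = 19.
Maximum height = 19 × 187 = 3553 mm.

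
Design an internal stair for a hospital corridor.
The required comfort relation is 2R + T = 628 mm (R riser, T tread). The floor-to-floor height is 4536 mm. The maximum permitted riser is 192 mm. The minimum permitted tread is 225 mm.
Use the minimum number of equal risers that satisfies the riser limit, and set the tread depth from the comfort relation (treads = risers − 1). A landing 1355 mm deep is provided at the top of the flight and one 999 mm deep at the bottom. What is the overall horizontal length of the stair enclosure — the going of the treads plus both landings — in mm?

4536 / 192 = 23.62, so 24 risers are needed.
R = 4536 ÷ 24 = 189 mm.
From 2R + T = 628: T = 628 − 378 = 250 mm.
24 risers give 23 treads; going = 23 × 250 = 5750 mm.
Enclosure = 5750 + 1355 + 999 = 8104 mm.

8104 mm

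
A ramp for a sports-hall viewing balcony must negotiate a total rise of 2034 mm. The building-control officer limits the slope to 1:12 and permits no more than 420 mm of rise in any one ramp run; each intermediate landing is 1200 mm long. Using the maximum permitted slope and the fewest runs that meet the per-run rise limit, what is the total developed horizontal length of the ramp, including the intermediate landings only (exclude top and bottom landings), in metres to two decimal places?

29.21 m

⌈2034/420⌉ = 5 ramp runs. That means 4 intermediate landings.
Horizontal run for 2034 mm of rise at 1:12 is 2034 × 12 = 24408 mm.
4 intermediate landings contribute 4 × 1200 = 4800 mm.
Developed length = 24408 + 4800 = 29208 mm.
= 29.21 m.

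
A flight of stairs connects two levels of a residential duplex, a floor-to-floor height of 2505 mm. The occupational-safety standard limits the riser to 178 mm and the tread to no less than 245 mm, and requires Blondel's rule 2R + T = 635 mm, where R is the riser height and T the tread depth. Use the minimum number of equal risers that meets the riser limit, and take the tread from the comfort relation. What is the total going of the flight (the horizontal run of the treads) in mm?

4214 mm

At most 178 each: 2505/178 = 14.07, giving 15 risers.
Each riser is 2505/15 = 167 mm (≤ 178 mm).
Tread T = 635 − 2 × 167 = 301 mm (≥ 245 mm).
Going = (15 − 1) × 301 = 4214 mm.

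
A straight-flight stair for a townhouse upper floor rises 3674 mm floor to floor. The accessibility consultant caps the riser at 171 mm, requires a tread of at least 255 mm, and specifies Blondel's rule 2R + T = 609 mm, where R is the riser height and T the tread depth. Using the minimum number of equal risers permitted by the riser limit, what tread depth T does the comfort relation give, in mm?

At most 171 each: 3674/171 = 21.49, giving 22 risers.
R = 3674 ÷ 22 = 167 mm.
From 2R + T = 609: T = 609 − 334 = 275 mm.

275 mm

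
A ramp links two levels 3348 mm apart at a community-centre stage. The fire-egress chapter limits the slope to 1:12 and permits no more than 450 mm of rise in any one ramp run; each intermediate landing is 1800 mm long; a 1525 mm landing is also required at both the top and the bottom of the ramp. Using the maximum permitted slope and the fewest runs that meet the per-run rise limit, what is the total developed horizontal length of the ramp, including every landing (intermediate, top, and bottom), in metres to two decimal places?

55.83 m

3348 / 450 = 7.440 → round up to 8 ramp runs. That means 7 intermediate landings.
Horizontal run for 3348 mm of rise at 1:12 is 3348 × 12 = 40176 mm.
Intermediate landings: 7 × 1800 = 12600 mm.
Top and bottom landings: 2 × 1525 = 3050 mm.
Total = 40176 + 12600 + 3050 = 55826 mm.
= 55.83 m.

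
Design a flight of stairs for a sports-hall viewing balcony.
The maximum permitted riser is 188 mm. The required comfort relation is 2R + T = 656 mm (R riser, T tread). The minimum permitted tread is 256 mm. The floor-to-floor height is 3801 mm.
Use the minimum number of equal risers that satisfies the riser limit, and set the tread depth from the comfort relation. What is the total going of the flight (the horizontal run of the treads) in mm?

5880 mm

3801 / 188 = 20.218 → round up to 21 risers.
R = 3801 ÷ 21 = 181 mm.
Tread T = 656 − 2 × 181 = 294 mm (≥ 256 mm).
21 risers give 20 treads; going = 20 × 294 = 5880 mm.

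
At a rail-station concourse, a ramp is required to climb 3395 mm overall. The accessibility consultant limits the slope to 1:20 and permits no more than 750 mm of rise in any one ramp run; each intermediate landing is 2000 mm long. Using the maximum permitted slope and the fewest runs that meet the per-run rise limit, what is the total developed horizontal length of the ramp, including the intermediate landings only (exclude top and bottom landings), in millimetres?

75900 mm

⌈3395/750⌉ = 5 ramp runs. That means 4 intermediate landings.
Horizontal run for 3395 mm of rise at 1:20 is 3395 × 20 = 67900 mm.
4 intermediate landings contribute 4 × 2000 = 8000 mm.
Total developed length = 67900 + 8000 = 75900 mm.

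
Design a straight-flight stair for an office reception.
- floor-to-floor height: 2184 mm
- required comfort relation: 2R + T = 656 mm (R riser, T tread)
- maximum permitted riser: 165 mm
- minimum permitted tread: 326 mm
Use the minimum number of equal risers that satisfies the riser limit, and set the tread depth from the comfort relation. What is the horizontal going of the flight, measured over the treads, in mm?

4472 mm

⌈2184/165⌉ = 14 risers.
R = 2184 ÷ 14 = 156 mm.
From 2R + T = 656: T = 656 − 312 = 344 mm.
14 risers give 13 treads; going = 13 × 344 = 4472 mm.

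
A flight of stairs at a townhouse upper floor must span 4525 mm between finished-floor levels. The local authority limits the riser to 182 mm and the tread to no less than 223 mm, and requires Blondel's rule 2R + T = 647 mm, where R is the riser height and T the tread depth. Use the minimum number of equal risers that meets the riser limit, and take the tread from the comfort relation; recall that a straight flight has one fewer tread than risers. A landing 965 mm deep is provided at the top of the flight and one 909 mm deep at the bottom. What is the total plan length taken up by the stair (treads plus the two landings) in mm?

4525 / 182 = 24.863 → round up to 25 risers.
Riser R = 4525 / 25 = 181 mm, within the 182 mm limit.
Tread T = 647 − 2 × 181 = 285 mm (≥ 223 mm).
Going = (25 − 1) × 285 = 6840 mm.
Enclosure = 6840 + 965 + 909 = 8714 mm.

8714 mm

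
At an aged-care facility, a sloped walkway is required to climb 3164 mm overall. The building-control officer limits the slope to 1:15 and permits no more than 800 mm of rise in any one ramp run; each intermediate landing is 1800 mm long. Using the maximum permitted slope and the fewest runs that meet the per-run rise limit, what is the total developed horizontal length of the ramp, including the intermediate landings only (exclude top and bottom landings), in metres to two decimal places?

52.86 m

⌈3164/800⌉ = 4 ramp runs. That means 3 intermediate landings.
Ramp run (horizontal) at 1:15: 3164 × 15 = 47460 mm.
3 intermediate landings contribute 3 × 1800 = 5400 mm.
Developed length = 47460 + 5400 = 52860 mm.
= 52.86 m.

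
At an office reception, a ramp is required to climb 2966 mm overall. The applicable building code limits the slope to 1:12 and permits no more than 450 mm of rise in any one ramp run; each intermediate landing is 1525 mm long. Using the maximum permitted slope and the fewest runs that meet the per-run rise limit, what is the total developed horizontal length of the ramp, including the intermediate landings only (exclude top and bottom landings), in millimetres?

At most 450 each: 2966/450 = 6.59, giving 7 ramp runs. That means 6 intermediate landings.
Horizontal run for 2966 mm of rise at 1:12 is 2966 × 12 = 35592 mm.
Intermediate landings: 6 × 1525 = 9150 mm.
Developed length = 35592 + 9150 = 44742 mm.

44742 mm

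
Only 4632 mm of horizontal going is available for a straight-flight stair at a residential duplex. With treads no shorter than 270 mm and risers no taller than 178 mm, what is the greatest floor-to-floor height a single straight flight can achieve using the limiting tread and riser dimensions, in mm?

Treads that fit: ⌊4632 / 270⌋ = 17.
Risers = treads + 1 = 18.
Maximum height = 18 × 178 = 3204 mm.

3204 mm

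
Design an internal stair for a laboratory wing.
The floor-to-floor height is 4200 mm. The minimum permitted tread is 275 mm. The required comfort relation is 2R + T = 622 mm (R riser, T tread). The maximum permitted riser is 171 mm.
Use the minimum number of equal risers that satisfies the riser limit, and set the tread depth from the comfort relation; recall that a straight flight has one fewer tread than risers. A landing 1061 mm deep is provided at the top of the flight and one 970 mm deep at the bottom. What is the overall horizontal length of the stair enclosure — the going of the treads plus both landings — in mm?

8895 mm

4200 / 171 = 24.56, so 25 risers are needed.
Riser R = 4200 / 25 = 168 mm, within the 171 mm limit.
From 2R + T = 622: T = 622 − 336 = 286 mm.
Going = (25 − 1) × 286 = 6864 mm.
Add landings: 6864 + 1061 + 970 = 8895 mm.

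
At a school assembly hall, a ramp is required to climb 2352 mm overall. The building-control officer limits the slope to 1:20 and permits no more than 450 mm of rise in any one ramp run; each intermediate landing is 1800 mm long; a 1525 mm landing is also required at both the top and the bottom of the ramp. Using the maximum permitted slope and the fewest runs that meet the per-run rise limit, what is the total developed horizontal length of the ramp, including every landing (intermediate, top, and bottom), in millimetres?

59090 mm

⌈2352/450⌉ = 6 ramp runs. That means 5 intermediate landings.
Ramp run (horizontal) at 1:20: 2352 × 20 = 47040 mm.
5 intermediate landings contribute 5 × 1800 = 9000 mm.
Top and bottom landings: 2 × 1525 = 3050 mm.
Total = 47040 + 9000 + 3050 = 59090 mm.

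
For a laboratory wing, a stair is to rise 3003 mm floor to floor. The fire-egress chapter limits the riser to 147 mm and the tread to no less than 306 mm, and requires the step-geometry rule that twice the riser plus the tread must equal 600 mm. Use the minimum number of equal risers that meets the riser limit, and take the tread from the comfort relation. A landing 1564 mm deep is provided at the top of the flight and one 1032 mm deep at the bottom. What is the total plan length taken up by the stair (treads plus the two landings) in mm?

At most 147 each: 3003/147 = 20.43, giving 21 risers.
Each riser is 3003/21 = 143 mm (≤ 147 mm).
Tread T = 600 − 2 × 143 = 314 mm (≥ 306 mm).
Going = (21 − 1) × 314 = 6280 mm.
Add landings: 6280 + 1564 + 1032 = 8876 mm.

8876 mm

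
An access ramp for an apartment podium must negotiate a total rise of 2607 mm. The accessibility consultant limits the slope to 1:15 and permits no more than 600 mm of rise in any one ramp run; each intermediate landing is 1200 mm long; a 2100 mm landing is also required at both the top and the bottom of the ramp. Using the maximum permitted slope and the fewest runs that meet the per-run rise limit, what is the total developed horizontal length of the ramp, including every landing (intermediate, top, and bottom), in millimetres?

48105 mm

At most 600 each: 2607/600 = 4.34, giving 5 ramp runs. That means 4 intermediate landings.
Ramp run (horizontal) at 1:15: 2607 × 15 = 39105 mm.
Intermediate landings: 4 × 1200 = 4800 mm.
Top and bottom landings: 2 × 2100 = 4200 mm.
Total = 39105 + 4800 + 4200 = 48105 mm.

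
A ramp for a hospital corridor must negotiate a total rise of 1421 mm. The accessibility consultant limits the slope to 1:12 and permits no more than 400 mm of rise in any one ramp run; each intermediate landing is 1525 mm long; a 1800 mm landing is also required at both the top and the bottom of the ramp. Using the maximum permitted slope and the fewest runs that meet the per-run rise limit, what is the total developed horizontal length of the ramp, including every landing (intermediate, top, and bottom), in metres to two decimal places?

⌈1421/400⌉ = 4 ramp runs. That means 3 intermediate landings.
Ramp run (horizontal) at 1:12: 1421 × 12 = 17052 mm.
Intermediate landings: 3 × 1525 = 4575 mm.
Top and bottom landings: 2 × 1800 = 3600 mm.
Total = 17052 + 4575 + 3600 = 25227 mm.
= 25.23 m.

25.23 m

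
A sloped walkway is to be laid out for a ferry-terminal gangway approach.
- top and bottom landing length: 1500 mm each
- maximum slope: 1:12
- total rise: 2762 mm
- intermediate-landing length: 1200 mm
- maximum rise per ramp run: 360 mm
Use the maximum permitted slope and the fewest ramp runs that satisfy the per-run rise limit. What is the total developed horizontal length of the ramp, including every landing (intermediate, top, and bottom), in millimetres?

44544 mm

2762 / 360 = 7.672 → round up to 8 ramp runs. That means 7 intermediate landings.
Ramp run (horizontal) at 1:12: 2762 × 12 = 33144 mm.
7 intermediate landings contribute 7 × 1200 = 8400 mm.
Top and bottom landings: 2 × 1500 = 3000 mm.
Total = 33144 + 8400 + 3000 = 44544 mm.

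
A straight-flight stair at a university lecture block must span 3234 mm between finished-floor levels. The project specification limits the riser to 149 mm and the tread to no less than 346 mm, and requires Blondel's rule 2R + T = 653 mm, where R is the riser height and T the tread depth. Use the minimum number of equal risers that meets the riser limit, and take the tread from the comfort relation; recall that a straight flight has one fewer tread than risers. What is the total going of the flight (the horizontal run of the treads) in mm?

7539 mm

⌈3234/149⌉ = 22 risers.
Riser R = 3234 / 22 = 147 mm, within the 149 mm limit.
Tread T = 653 − 2 × 147 = 359 mm (≥ 346 mm).
Treads = 22 − 1 = 21; going = 21 × 359 = 7539 mm.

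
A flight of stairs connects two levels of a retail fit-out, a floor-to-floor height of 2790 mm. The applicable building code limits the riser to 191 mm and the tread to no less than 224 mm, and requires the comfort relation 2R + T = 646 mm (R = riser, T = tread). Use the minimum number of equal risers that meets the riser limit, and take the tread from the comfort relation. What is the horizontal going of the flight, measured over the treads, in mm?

⌈2790/191⌉ = 15 risers.
R = 2790 ÷ 15 = 186 mm.
From 2R + T = 646: T = 646 − 372 = 274 mm.
Going = (15 − 1) × 274 = 3836 mm.

3836 mm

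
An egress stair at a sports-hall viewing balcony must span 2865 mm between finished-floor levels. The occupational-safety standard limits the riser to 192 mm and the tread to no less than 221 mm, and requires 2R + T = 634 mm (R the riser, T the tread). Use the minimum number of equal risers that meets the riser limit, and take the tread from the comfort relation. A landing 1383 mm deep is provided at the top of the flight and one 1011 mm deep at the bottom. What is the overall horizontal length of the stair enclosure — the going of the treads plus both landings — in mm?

5922 mm

⌈2865/192⌉ = 15 risers.
R = 2865 ÷ 15 = 191 mm.
Tread T = 634 − 2 × 191 = 252 mm (≥ 221 mm).
Treads = 15 − 1 = 14; going = 14 × 252 = 3528 mm.
Add landings: 3528 + 1383 + 1011 = 5922 mm.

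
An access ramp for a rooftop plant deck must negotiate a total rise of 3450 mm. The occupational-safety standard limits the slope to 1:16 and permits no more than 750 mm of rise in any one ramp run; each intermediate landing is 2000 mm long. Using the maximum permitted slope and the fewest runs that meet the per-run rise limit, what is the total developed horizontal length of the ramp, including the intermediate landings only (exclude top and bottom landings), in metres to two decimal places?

63.20 m

3450 / 750 = 4.600 → round up to 5 ramp runs. That means 4 intermediate landings.
Horizontal run for 3450 mm of rise at 1:16 is 3450 × 16 = 55200 mm.
4 intermediate landings contribute 4 × 2000 = 8000 mm.
Total developed length = 55200 + 8000 = 63200 mm.
= 63.20 m.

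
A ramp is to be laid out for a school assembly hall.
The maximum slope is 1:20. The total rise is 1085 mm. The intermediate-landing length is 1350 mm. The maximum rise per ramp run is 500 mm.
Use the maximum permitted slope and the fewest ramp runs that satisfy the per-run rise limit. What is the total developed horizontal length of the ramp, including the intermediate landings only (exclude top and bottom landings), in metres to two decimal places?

24.40 m

At most 500 each: 1085/500 = 2.17, giving 3 ramp runs. That means 2 intermediate landings.
Ramp run (horizontal) at 1:20: 1085 × 20 = 21700 mm.
Intermediate landings: 2 × 1350 = 2700 mm.
Developed length = 21700 + 2700 = 24400 mm.
= 24.40 m.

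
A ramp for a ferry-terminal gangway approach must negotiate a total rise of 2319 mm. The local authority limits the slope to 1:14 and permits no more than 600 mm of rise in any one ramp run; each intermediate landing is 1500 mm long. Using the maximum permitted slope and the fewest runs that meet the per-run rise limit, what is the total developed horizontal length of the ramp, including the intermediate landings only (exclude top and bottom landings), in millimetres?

36966 mm

⌈2319/600⌉ = 4 ramp runs. That means 3 intermediate landings.
Ramp run (horizontal) at 1:14: 2319 × 14 = 32466 mm.
3 intermediate landings contribute 3 × 1500 = 4500 mm.
Developed length = 32466 + 4500 = 36966 mm.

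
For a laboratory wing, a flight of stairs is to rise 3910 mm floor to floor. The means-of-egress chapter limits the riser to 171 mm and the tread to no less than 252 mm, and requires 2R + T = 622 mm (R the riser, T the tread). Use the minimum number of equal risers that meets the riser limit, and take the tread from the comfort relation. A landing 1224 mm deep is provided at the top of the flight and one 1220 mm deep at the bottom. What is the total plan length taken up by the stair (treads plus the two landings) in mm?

8648 mm

At most 171 each: 3910/171 = 22.87, giving 23 risers.
Riser R = 3910 / 23 = 170 mm, within the 171 mm limit.
Tread T = 622 − 2 × 170 = 282 mm (≥ 252 mm).
23 risers give 22 treads; going = 22 × 282 = 6204 mm.
Enclosure = 6204 + 1224 + 1220 = 8648 mm.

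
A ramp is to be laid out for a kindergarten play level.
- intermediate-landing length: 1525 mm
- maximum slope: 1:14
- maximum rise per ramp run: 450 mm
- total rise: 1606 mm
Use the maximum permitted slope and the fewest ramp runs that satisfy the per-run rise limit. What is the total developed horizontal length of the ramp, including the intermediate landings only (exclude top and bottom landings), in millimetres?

27059 mm

At most 450 each: 1606/450 = 3.57, giving 4 ramp runs. That means 3 intermediate landings.
Ramp run (horizontal) at 1:14: 1606 × 14 = 22484 mm.
Intermediate landings: 3 × 1525 = 4575 mm.
Total developed length = 22484 + 4575 = 27059 mm.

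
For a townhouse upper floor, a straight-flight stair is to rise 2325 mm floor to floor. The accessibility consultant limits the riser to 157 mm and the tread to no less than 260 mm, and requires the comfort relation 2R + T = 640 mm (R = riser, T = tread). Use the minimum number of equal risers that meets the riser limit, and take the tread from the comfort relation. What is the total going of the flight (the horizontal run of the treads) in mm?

4620 mm

2325 / 157 = 14.81, so 15 risers are needed.
R = 2325 ÷ 15 = 155 mm.
Tread T = 640 − 2 × 155 = 330 mm (≥ 260 mm).
Treads = 15 − 1 = 14; going = 14 × 330 = 4620 mm.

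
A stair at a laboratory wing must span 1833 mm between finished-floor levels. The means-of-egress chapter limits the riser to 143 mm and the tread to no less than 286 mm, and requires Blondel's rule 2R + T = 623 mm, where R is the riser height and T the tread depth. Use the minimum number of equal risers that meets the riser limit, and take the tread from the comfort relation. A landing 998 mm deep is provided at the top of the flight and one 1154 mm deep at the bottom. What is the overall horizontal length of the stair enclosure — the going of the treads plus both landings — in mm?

1833 / 143 = 12.818 → round up to 13 risers.
Each riser is 1833/13 = 141 mm (≤ 143 mm).
From 2R + T = 623: T = 623 − 282 = 341 mm.
Treads = 13 − 1 = 12; going = 12 × 341 = 4092 mm.
Add landings: 4092 + 998 + 1154 = 6244 mm.

6244 mm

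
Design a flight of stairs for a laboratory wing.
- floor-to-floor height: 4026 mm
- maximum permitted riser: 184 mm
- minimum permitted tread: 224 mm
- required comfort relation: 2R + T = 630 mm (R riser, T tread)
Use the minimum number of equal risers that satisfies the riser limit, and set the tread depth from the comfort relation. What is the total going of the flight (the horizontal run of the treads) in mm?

4026 / 184 = 21.880 → round up to 22 risers.
R = 4026 ÷ 22 = 183 mm.
Tread T = 630 − 2 × 183 = 264 mm (≥ 224 mm).
Treads = 22 − 1 = 21; going = 21 × 264 = 5544 mm.

5544 mm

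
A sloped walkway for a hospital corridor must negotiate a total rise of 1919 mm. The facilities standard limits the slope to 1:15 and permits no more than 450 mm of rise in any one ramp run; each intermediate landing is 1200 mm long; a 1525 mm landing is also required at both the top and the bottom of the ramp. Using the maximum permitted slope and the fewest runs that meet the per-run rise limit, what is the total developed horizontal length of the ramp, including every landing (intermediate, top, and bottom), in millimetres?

36635 mm

At most 450 each: 1919/450 = 4.26, giving 5 ramp runs. That means 4 intermediate landings.
Ramp run (horizontal) at 1:15: 1919 × 15 = 28785 mm.
4 intermediate landings contribute 4 × 1200 = 4800 mm.
Top and bottom landings: 2 × 1525 = 3050 mm.
Total = 28785 + 4800 + 3050 = 36635 mm.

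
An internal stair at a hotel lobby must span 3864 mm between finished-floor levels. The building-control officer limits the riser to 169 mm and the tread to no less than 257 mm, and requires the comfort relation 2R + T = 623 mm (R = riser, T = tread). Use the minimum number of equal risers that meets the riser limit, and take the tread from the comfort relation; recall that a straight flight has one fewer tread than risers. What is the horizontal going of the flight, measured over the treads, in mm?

3864 / 169 = 22.864 → round up to 23 risers.
R = 3864 ÷ 23 = 168 mm.
T = 623 − 2·168 = 287 mm, which satisfies the 257 mm minimum.
Going = (23 − 1) × 287 = 6314 mm.

6314 mm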